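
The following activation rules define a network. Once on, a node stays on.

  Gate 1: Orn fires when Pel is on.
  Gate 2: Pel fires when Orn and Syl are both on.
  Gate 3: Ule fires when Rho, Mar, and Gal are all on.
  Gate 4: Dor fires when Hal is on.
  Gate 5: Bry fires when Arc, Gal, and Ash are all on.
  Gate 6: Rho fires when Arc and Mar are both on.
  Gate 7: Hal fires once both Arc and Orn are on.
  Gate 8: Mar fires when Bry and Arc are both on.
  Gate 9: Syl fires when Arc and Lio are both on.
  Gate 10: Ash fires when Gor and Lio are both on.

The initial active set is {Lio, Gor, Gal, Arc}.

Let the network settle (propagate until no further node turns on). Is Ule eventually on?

Yes

Gate 10: Gor and Lio on → Ash on.
Arc, Gal, and Ash are on, so Bry fires (Gate 5).
Gate 8: Bry and Arc on → Mar on.
Arc and Mar are on, so Rho fires (Gate 6).
Gate 3: Rho, Mar, and Gal on → Ule on.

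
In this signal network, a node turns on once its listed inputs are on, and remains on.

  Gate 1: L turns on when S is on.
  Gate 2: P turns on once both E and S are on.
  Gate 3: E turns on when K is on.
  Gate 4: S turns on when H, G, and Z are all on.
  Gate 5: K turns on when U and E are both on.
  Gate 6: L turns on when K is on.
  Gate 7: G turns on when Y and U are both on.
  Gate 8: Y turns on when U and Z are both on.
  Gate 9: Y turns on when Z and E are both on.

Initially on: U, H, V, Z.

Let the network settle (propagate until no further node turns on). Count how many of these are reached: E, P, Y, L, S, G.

4

Gate 8: U and Z on → Y on.
Gate 7: Y and U on → G on.
Gate 4: H, G, and Z on → S on.
S is on, so L turns on (Gate 1).
E would need K (Gate 3), but K never turns on.
P would need E and S (Gate 2), but E never turns on.
Y: reached.
L: reached.
S: reached.
G: reached.
Reached: Y, L, S, and G — 4 of the 6.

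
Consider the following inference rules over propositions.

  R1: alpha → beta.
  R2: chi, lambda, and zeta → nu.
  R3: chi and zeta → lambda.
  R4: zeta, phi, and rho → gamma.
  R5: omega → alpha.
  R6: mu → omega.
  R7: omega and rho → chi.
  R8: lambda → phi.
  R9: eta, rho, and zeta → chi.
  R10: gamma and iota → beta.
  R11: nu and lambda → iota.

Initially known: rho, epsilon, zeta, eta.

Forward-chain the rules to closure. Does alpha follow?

alpha would need omega (R5), but omega is never established.

No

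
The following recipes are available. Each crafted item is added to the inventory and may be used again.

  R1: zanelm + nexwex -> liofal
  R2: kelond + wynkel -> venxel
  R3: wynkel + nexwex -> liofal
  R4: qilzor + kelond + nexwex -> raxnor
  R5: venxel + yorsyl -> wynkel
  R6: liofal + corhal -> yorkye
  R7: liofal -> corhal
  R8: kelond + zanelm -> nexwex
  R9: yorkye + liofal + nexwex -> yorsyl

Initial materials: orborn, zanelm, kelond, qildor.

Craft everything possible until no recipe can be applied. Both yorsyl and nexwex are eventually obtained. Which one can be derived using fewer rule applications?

nexwex

nexwex: kelond + zanelm -> nexwex (R8). [1 rule application]
yorsyl: kelond + zanelm -> nexwex (R8). zanelm + nexwex -> liofal (R1). liofal -> corhal (R7). liofal + corhal -> yorkye (R6). Using R9, yorkye, liofal, and nexwex make yorsyl. [5 rule applications]
nexwex needs fewer.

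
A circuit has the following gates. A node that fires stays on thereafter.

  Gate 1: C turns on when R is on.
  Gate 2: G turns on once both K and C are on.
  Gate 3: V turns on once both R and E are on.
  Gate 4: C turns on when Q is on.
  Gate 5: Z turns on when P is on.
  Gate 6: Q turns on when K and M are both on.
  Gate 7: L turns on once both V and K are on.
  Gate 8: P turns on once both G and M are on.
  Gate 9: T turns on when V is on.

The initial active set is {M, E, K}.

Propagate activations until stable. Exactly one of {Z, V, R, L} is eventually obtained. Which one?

Z

K and M are on, so Q turns on (Gate 6).
Gate 4: Q on → C on.
K and C are on, so G turns on (Gate 2).
Gate 8: G and M on → P on.
Gate 5: P on → Z on.
L would need V and K (Gate 7), but V never turns on. V would need R and E (Gate 3), but R never turns on. No rule produces R, and it is not given.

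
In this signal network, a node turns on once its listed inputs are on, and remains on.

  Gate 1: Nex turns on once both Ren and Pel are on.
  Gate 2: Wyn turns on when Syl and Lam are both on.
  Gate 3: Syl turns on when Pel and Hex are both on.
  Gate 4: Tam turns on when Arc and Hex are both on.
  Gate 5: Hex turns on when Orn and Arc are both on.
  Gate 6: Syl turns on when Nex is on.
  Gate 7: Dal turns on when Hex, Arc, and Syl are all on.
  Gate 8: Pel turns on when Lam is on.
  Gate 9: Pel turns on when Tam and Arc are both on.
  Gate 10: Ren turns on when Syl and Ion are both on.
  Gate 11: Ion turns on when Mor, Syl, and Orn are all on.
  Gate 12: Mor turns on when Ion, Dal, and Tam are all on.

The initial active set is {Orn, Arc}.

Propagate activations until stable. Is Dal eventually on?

Yes

Orn and Arc are on, so Hex turns on (Gate 5).
Gate 4: Arc and Hex on → Tam on.
Tam and Arc are on, so Pel turns on (Gate 9).
Gate 3: Pel and Hex on → Syl on.
Gate 7: Hex, Arc, and Syl on → Dal on.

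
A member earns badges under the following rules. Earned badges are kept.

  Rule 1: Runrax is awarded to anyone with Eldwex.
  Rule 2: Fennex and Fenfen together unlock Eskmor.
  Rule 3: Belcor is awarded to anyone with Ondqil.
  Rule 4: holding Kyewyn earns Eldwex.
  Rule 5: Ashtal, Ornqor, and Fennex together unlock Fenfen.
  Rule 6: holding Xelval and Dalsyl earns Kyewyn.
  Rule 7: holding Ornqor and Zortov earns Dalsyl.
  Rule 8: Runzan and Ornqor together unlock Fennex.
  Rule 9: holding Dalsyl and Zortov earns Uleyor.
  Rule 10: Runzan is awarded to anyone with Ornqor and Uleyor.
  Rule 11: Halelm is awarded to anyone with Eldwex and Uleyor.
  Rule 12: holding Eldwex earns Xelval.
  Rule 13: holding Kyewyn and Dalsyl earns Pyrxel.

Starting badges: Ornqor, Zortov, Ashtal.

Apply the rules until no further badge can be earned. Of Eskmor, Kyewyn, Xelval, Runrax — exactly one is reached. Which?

Eskmor

With Ornqor and Zortov, Dalsyl is earned (Rule 7).
With Dalsyl and Zortov, Uleyor is earned (Rule 9).
With Ornqor and Uleyor, Runzan is earned (Rule 10).
With Runzan and Ornqor, Fennex is earned (Rule 8).
With Ashtal, Ornqor, and Fennex, Fenfen is earned (Rule 5).
With Fennex and Fenfen, Eskmor is earned (Rule 2).
Runrax would need Eldwex (Rule 1), but Eldwex is never earned. Xelval would need Eldwex (Rule 12), but Eldwex is never earned. Kyewyn would need Xelval and Dalsyl (Rule 6), but Xelval is never earned.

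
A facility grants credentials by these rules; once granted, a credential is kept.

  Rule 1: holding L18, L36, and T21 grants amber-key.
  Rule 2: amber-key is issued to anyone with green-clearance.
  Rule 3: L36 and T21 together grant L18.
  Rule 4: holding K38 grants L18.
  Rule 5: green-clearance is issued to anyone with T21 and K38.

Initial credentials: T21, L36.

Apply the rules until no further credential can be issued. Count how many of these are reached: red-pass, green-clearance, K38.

No rule produces red-pass, and it is not given.
green-clearance would need T21 and K38 (Rule 5), but K38 is never granted.
No rule produces K38, and it is not given.
None of the 3 are reached.

0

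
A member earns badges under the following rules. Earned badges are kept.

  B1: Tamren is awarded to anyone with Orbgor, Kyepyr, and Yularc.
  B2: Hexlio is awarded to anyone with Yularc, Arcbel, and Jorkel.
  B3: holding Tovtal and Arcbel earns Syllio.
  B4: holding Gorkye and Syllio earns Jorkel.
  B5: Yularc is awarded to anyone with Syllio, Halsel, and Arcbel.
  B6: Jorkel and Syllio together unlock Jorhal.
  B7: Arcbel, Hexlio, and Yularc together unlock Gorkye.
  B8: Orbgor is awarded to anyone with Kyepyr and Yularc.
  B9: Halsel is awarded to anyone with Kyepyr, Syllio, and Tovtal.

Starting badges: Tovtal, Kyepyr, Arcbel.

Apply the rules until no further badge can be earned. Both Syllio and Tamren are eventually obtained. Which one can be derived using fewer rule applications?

Syllio

Syllio: With Tovtal and Arcbel, Syllio is earned (B3). [1 rule application]
Tamren: With Tovtal and Arcbel, Syllio is earned (B3). With Kyepyr, Syllio, and Tovtal, Halsel is earned (B9). With Syllio, Halsel, and Arcbel, Yularc is earned (B5). With Kyepyr and Yularc, Orbgor is earned (B8). With Orbgor, Kyepyr, and Yularc, Tamren is earned (B1). [5 rule applications]
Syllio needs fewer.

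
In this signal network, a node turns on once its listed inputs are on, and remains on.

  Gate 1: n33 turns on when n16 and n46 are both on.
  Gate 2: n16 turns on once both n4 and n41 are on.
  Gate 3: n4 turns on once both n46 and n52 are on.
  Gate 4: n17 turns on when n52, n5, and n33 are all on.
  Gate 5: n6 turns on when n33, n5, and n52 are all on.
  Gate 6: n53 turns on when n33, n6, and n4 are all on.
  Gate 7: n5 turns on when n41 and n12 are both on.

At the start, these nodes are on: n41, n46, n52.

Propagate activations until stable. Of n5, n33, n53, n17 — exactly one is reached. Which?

n33

n46 and n52 are on, so n4 turns on (Gate 3).
n4 and n41 are on, so n16 turns on (Gate 2).
Gate 1: n16 and n46 on → n33 on.
n17 would need n52, n5, and n33 (Gate 4), but n5 never turns on. n53 would need n33, n6, and n4 (Gate 6), but n6 never turns on. n5 would need n41 and n12 (Gate 7), but n12 never turns on.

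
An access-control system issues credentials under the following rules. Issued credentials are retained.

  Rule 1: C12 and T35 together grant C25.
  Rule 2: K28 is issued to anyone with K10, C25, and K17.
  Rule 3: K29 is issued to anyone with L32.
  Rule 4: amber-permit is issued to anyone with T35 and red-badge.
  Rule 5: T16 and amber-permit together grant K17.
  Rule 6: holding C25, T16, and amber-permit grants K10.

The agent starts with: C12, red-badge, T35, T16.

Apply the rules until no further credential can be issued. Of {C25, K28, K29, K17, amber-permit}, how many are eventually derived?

Holding C12 and T35 grants C25 (Rule 1).
Holding T35 and red-badge grants amber-permit (Rule 4).
Holding T16 and amber-permit grants K17 (Rule 5).
Holding C25, T16, and amber-permit grants K10 (Rule 6).
Holding K10, C25, and K17 grants K28 (Rule 2).
C25: reached.
K28: reached.
K29 would need L32 (Rule 3), but L32 is never granted.
K17: reached.
amber-permit: reached.
Reached: C25, K28, K17, and amber-permit — 4 of the 5.

4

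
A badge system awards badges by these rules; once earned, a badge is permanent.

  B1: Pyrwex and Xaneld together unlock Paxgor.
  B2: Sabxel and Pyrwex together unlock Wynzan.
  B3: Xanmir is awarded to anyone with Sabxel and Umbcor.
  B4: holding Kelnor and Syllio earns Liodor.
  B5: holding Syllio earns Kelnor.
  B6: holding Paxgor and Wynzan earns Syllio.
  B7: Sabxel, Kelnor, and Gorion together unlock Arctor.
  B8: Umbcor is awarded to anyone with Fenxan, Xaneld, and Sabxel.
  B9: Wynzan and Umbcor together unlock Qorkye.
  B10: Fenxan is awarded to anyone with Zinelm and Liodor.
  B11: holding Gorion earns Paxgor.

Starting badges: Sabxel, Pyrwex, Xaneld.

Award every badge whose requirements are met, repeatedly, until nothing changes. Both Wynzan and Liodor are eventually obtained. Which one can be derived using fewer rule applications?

Wynzan: With Sabxel and Pyrwex, Wynzan is earned (B2). [1 rule application]
Liodor: With Sabxel and Pyrwex, Wynzan is earned (B2). With Pyrwex and Xaneld, Paxgor is earned (B1). With Paxgor and Wynzan, Syllio is earned (B6). With Syllio, Kelnor is earned (B5). With Kelnor and Syllio, Liodor is earned (B4). [5 rule applications]
Wynzan needs fewer.

Wynzan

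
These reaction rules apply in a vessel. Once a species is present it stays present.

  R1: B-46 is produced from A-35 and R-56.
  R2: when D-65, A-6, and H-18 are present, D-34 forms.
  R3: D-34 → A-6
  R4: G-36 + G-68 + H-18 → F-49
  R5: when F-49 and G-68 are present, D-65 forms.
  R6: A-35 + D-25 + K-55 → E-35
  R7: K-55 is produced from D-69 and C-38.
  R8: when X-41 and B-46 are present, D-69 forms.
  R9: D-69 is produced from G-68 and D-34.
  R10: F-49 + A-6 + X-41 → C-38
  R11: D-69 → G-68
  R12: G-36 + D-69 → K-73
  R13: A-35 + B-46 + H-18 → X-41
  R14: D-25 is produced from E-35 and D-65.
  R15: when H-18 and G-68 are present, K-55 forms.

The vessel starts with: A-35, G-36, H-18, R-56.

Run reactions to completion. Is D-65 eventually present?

A-35 and R-56 present → B-46 forms (R1).
A-35, B-46, and H-18 present → X-41 forms (R13).
X-41 and B-46 present → D-69 forms (R8).
D-69 present → G-68 forms (R11).
G-36, G-68, and H-18 present → F-49 forms (R4).
F-49 and G-68 present → D-65 forms (R5).

Yes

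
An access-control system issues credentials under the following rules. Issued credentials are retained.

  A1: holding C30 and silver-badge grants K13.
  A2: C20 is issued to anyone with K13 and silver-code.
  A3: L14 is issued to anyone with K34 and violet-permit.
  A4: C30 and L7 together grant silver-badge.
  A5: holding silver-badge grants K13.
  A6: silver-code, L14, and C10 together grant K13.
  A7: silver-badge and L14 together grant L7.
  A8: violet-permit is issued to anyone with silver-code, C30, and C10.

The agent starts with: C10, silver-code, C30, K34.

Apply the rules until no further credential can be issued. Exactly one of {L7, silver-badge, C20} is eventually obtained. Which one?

Holding silver-code, C30, and C10 grants violet-permit (A8).
Holding K34 and violet-permit grants L14 (A3).
Holding silver-code, L14, and C10 grants K13 (A6).
Holding K13 and silver-code grants C20 (A2).
L7 would need silver-badge and L14 (A7), but silver-badge is never granted. silver-badge would need C30 and L7 (A4), but L7 is never granted.

C20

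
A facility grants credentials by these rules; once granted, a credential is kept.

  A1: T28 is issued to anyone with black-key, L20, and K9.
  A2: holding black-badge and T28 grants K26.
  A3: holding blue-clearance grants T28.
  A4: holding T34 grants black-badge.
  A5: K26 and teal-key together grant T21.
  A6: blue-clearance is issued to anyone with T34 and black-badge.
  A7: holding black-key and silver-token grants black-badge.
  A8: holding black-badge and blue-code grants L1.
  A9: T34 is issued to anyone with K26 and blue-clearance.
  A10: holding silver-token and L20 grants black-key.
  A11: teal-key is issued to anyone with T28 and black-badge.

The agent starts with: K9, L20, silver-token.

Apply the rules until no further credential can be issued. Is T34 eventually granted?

T34 would need K26 and blue-clearance (A9), but blue-clearance is never granted.

No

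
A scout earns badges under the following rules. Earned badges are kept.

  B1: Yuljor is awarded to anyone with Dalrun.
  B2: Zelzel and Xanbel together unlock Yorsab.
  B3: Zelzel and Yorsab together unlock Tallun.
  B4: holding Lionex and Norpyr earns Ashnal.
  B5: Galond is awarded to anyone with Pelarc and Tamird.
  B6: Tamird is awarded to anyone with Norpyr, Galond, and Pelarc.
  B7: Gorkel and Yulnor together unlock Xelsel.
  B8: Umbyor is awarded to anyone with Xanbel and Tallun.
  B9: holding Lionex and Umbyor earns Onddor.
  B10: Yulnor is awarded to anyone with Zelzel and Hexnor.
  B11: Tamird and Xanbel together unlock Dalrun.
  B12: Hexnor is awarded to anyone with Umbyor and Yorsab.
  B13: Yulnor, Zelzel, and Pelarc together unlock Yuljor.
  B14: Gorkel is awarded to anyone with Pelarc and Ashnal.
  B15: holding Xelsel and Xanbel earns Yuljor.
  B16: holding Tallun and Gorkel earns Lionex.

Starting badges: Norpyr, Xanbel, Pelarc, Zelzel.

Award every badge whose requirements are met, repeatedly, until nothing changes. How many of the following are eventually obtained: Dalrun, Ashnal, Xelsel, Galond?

Dalrun would need Tamird and Xanbel (B11), but Tamird is never earned.
Ashnal would need Lionex and Norpyr (B4), but Lionex is never earned.
Xelsel would need Gorkel and Yulnor (B7), but Gorkel is never earned.
Galond would need Pelarc and Tamird (B5), but Tamird is never earned.
None of the 4 are reached.

0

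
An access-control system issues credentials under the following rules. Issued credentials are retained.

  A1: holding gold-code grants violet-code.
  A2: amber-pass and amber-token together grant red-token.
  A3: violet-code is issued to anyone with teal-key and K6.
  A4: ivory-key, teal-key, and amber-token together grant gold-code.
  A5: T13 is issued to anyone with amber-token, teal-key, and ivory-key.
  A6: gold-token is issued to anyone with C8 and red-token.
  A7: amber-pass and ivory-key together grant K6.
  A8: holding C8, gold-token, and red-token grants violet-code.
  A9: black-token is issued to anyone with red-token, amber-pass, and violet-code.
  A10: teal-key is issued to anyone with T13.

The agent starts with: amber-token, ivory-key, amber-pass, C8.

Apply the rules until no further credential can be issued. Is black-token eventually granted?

Yes

Holding amber-pass and amber-token grants red-token (A2).
Holding C8 and red-token grants gold-token (A6).
Holding C8, gold-token, and red-token grants violet-code (A8).
Holding red-token, amber-pass, and violet-code grants black-token (A9).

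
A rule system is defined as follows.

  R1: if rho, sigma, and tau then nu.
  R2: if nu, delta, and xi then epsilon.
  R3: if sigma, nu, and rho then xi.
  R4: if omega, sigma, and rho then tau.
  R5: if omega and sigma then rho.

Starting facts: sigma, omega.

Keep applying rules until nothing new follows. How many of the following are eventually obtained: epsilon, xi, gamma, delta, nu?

2

From omega and sigma, R5 gives rho.
omega, sigma, and rho hold, so tau follows (R4).
rho, sigma, and tau hold, so nu follows (R1).
sigma, nu, and rho hold, so xi follows (R3).
epsilon would need nu, delta, and xi (R2), but delta is never established.
xi: reached.
No rule produces gamma, and it is not given.
No rule produces delta, and it is not given.
nu: reached.
Reached: xi and nu — 2 of the 5.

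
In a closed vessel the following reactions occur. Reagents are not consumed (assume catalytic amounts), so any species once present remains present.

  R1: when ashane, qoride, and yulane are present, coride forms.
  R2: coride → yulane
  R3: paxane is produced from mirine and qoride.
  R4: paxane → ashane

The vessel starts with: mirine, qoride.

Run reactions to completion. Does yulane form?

yulane would need coride (R2), but coride never forms.

No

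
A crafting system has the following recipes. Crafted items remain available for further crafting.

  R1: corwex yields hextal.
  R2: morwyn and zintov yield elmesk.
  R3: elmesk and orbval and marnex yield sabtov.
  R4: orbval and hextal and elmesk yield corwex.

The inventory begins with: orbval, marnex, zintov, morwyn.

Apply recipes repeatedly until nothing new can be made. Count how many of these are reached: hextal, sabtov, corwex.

Using R2, morwyn and zintov make elmesk.
elmesk and orbval and marnex → sabtov (R3).
hextal would need corwex (R1), but corwex is never obtained.
sabtov: reached.
corwex would need orbval, hextal, and elmesk (R4), but hextal is never obtained.
Reached: sabtov — 1 of the 3.

1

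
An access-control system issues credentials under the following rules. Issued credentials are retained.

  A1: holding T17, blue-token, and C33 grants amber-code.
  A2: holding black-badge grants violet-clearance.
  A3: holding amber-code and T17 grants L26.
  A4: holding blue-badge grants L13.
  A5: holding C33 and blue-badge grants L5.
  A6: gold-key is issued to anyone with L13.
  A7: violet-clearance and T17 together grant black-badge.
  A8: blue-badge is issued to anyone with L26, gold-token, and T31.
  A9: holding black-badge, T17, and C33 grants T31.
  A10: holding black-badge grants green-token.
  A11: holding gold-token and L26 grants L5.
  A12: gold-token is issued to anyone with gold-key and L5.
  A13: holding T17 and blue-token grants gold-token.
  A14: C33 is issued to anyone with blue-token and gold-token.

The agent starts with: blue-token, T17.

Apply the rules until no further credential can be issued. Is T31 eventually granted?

T31 would need black-badge, T17, and C33 (A9), but black-badge is never granted.

No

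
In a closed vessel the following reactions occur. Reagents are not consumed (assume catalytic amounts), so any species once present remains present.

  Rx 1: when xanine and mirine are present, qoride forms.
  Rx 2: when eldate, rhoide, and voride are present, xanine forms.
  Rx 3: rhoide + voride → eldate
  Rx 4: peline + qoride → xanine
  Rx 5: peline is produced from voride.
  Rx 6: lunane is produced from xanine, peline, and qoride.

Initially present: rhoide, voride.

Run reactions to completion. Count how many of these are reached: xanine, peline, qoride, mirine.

voride present → peline forms (Rx 5).
rhoide and voride present → eldate forms (Rx 3).
eldate, rhoide, and voride present → xanine forms (Rx 2).
xanine: reached.
peline: reached.
qoride would need xanine and mirine (Rx 1), but mirine never forms.
No rule produces mirine, and it is not given.
Reached: xanine and peline — 2 of the 4.

2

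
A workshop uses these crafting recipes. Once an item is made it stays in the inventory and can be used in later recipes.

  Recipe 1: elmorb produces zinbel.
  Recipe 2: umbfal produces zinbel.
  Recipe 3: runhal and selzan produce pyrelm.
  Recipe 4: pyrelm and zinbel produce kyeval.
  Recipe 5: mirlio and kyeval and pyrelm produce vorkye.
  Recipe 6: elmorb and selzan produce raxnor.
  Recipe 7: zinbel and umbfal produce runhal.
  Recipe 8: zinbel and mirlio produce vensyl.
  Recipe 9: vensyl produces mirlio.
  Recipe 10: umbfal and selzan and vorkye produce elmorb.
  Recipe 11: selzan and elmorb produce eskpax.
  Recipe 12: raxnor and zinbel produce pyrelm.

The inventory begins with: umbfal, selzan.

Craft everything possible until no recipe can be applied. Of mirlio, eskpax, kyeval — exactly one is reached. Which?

umbfal → zinbel (Recipe 2).
Using Recipe 7, zinbel and umbfal make runhal.
Using Recipe 3, runhal and selzan make pyrelm.
Using Recipe 4, pyrelm and zinbel make kyeval.
eskpax would need selzan and elmorb (Recipe 11), but elmorb is never obtained. mirlio would need vensyl (Recipe 9), but vensyl is never obtained.

kyeval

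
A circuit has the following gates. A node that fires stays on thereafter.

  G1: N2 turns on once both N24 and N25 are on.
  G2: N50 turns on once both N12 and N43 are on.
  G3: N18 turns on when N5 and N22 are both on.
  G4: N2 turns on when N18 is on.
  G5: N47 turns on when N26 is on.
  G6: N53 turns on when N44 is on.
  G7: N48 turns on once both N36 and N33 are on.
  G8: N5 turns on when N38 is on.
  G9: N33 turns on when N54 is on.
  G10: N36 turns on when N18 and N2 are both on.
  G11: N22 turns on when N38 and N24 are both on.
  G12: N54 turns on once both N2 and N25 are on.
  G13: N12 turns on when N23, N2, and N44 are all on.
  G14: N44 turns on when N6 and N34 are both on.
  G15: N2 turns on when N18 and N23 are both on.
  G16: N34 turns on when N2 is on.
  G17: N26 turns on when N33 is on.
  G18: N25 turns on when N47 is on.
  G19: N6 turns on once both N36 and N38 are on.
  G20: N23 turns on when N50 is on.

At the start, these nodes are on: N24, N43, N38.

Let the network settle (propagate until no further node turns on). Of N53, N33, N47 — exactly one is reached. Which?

N53

N38 and N24 are on, so N22 turns on (G11).
N38 is on, so N5 turns on (G8).
G3: N5 and N22 on → N18 on.
N18 is on, so N2 turns on (G4).
N18 and N2 are on, so N36 turns on (G10).
N2 is on, so N34 turns on (G16).
N36 and N38 are on, so N6 turns on (G19).
N6 and N34 are on, so N44 turns on (G14).
N44 is on, so N53 turns on (G6).
N47 would need N26 (G5), but N26 never turns on. N33 would need N54 (G9), but N54 never turns on.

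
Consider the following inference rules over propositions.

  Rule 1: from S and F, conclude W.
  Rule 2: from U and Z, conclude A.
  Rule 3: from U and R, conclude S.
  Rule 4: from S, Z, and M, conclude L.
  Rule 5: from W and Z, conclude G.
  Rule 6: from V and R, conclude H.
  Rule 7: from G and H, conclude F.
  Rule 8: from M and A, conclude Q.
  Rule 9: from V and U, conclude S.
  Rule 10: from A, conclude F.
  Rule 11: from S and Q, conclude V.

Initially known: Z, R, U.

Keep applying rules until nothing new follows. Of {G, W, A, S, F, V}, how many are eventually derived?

U and Z hold, so A follows (Rule 2).
U and R hold, so S follows (Rule 3).
A holds, so F follows (Rule 10).
From S and F, Rule 1 gives W.
W and Z hold, so G follows (Rule 5).
G: reached.
W: reached.
A: reached.
S: reached.
F: reached.
V would need S and Q (Rule 11), but Q is never established.
Reached: G, W, A, S, and F — 5 of the 6.

5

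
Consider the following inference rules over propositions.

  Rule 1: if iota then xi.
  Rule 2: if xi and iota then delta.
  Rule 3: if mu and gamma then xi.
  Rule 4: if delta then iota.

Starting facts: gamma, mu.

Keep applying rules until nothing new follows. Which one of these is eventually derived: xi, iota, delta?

xi

mu and gamma hold, so xi follows (Rule 3).
iota would need delta (Rule 4), but delta is never established. delta would need xi and iota (Rule 2), but iota is never established.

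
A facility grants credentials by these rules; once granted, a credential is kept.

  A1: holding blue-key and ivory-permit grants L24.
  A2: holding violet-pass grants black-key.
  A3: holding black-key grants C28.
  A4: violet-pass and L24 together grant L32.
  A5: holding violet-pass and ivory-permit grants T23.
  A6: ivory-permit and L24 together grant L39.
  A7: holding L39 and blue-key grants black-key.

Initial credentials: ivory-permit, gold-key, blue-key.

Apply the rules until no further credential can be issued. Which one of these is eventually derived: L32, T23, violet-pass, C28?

Holding blue-key and ivory-permit grants L24 (A1).
Holding ivory-permit and L24 grants L39 (A6).
Holding L39 and blue-key grants black-key (A7).
Holding black-key grants C28 (A3).
T23 would need violet-pass and ivory-permit (A5), but violet-pass is never granted. No rule produces violet-pass, and it is not given. L32 would need violet-pass and L24 (A4), but violet-pass is never granted.

C28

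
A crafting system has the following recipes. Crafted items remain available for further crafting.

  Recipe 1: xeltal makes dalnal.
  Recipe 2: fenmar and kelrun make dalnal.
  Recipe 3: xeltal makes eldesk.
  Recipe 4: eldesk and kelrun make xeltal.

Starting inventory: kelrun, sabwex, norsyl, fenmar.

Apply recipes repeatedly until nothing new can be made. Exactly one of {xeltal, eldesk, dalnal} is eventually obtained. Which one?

Using Recipe 2, fenmar and kelrun make dalnal.
xeltal would need eldesk and kelrun (Recipe 4), but eldesk is never obtained. eldesk would need xeltal (Recipe 3), but xeltal is never obtained.

dalnal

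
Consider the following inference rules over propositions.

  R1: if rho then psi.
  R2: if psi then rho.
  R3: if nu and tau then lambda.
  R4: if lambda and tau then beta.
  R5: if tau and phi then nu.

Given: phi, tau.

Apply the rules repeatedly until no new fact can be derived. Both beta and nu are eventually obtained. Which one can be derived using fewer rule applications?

nu: tau and phi hold, so nu follows (R5). [1 rule application]
beta: tau and phi hold, so nu follows (R5). nu and tau hold, so lambda follows (R3). From lambda and tau, R4 gives beta. [3 rule applications]
nu needs fewer.

nu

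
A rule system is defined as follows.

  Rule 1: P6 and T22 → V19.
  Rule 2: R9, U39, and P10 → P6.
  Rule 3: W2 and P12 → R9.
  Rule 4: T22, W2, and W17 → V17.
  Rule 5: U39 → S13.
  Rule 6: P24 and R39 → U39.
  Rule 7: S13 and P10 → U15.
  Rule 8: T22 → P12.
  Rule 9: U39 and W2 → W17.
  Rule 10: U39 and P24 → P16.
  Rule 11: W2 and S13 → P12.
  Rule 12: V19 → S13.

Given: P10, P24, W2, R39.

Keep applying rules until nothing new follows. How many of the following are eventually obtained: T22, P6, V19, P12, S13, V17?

P24 and R39 hold, so U39 follows (Rule 6).
U39 holds, so S13 follows (Rule 5).
From W2 and S13, Rule 11 gives P12.
From W2 and P12, Rule 3 gives R9.
R9, U39, and P10 hold, so P6 follows (Rule 2).
No rule produces T22, and it is not given.
P6: reached.
V19 would need P6 and T22 (Rule 1), but T22 is never established.
P12: reached.
S13: reached.
V17 would need T22, W2, and W17 (Rule 4), but T22 is never established.
Reached: P6, P12, and S13 — 3 of the 6.

3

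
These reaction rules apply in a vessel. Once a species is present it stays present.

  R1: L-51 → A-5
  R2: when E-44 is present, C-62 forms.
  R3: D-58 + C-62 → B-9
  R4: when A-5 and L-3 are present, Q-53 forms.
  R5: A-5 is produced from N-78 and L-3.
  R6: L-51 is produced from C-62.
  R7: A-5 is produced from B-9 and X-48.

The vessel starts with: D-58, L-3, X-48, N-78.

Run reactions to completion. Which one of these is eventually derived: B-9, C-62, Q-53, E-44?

N-78 and L-3 present → A-5 forms (R5).
A-5 and L-3 present → Q-53 forms (R4).
B-9 would need D-58 and C-62 (R3), but C-62 never forms. No rule produces E-44, and it is not given. C-62 would need E-44 (R2), but E-44 never forms.

Q-53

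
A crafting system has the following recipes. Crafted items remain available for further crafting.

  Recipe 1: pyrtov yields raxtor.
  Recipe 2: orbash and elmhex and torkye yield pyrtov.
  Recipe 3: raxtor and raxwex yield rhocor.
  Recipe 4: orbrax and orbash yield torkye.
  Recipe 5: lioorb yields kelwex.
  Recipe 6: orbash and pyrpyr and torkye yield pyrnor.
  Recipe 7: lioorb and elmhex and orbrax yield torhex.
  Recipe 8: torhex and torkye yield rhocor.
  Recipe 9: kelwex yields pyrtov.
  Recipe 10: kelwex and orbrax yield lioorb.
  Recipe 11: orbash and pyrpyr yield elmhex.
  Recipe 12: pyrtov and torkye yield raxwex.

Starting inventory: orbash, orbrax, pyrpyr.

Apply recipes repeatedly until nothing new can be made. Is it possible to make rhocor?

orbrax and orbash → torkye (Recipe 4).
Using Recipe 11, orbash and pyrpyr make elmhex.
orbash and elmhex and torkye → pyrtov (Recipe 2).
pyrtov → raxtor (Recipe 1).
pyrtov and torkye → raxwex (Recipe 12).
Using Recipe 3, raxtor and raxwex make rhocor.

Yes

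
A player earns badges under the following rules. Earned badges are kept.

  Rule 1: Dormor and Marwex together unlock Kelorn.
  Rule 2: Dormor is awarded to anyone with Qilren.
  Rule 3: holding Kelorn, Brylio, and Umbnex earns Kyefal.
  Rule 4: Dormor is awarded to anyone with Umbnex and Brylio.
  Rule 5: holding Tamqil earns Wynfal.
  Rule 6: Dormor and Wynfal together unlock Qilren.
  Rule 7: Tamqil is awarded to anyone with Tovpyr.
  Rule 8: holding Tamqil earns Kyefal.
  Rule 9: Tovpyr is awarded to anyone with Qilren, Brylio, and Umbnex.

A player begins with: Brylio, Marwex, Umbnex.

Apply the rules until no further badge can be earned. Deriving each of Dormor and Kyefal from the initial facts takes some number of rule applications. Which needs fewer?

Dormor

Dormor: With Umbnex and Brylio, Dormor is earned (Rule 4). [1 rule application]
Kyefal: With Umbnex and Brylio, Dormor is earned (Rule 4). With Dormor and Marwex, Kelorn is earned (Rule 1). With Kelorn, Brylio, and Umbnex, Kyefal is earned (Rule 3). [3 rule applications]
Dormor needs fewer.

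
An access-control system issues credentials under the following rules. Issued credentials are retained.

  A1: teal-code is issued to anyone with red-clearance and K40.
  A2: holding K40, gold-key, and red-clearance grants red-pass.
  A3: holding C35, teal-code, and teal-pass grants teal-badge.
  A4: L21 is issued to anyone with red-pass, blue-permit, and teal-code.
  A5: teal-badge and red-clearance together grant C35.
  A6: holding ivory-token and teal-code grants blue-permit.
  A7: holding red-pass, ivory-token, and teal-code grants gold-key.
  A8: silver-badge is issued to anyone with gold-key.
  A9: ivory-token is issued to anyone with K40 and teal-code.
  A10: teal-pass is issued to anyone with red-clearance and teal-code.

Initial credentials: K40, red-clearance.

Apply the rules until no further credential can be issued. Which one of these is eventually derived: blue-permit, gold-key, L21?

blue-permit

Holding red-clearance and K40 grants teal-code (A1).
Holding K40 and teal-code grants ivory-token (A9).
Holding ivory-token and teal-code grants blue-permit (A6).
gold-key would need red-pass, ivory-token, and teal-code (A7), but red-pass is never granted. L21 would need red-pass, blue-permit, and teal-code (A4), but red-pass is never granted.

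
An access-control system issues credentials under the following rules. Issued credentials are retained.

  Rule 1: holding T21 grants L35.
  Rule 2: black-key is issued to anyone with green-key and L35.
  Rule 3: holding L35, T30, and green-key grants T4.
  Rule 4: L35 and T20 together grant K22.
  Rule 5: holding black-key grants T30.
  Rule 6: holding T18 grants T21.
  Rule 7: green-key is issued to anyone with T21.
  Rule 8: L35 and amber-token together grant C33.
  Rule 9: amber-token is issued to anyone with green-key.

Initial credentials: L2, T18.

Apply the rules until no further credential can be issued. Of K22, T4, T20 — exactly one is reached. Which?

Holding T18 grants T21 (Rule 6).
Holding T21 grants L35 (Rule 1).
Holding T21 grants green-key (Rule 7).
Holding green-key and L35 grants black-key (Rule 2).
Holding black-key grants T30 (Rule 5).
Holding L35, T30, and green-key grants T4 (Rule 3).
No rule produces T20, and it is not given. K22 would need L35 and T20 (Rule 4), but T20 is never granted.

T4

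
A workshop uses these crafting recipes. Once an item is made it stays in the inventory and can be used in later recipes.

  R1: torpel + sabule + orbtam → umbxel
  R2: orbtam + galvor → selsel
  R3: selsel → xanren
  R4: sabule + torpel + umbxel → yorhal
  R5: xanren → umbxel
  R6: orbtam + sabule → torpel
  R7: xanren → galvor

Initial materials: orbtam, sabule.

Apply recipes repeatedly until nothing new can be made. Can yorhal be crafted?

orbtam + sabule → torpel (R6).
Using R1, torpel, sabule, and orbtam make umbxel.
Using R4, sabule, torpel, and umbxel make yorhal.

Yes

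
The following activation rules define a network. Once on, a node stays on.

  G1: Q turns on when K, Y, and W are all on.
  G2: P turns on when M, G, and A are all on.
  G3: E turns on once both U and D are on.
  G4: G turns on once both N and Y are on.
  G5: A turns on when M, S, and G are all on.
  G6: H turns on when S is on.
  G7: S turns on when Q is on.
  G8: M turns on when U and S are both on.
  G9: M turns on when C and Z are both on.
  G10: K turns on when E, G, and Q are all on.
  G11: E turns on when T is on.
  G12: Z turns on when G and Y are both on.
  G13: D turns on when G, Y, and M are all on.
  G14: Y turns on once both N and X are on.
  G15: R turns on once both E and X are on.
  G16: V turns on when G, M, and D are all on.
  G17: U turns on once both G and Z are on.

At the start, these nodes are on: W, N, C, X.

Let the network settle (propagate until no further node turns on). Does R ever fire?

G14: N and X on → Y on.
N and Y are on, so G turns on (G4).
G and Y are on, so Z turns on (G12).
G and Z are on, so U turns on (G17).
C and Z are on, so M turns on (G9).
G13: G, Y, and M on → D on.
G3: U and D on → E on.
G15: E and X on → R on.

Yes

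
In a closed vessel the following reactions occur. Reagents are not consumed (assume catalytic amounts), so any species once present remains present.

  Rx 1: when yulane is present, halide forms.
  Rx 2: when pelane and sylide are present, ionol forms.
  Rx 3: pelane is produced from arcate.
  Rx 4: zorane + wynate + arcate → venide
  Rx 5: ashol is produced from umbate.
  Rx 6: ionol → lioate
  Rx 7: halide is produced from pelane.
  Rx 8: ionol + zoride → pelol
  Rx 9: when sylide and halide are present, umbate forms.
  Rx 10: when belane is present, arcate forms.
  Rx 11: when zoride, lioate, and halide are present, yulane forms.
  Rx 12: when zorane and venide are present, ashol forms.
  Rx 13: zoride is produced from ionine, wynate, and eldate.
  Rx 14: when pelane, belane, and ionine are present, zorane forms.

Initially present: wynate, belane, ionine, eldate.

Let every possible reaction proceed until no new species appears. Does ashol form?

belane present → arcate forms (Rx 10).
arcate present → pelane forms (Rx 3).
pelane, belane, and ionine present → zorane forms (Rx 14).
zorane, wynate, and arcate present → venide forms (Rx 4).
zorane and venide present → ashol forms (Rx 12).

Yes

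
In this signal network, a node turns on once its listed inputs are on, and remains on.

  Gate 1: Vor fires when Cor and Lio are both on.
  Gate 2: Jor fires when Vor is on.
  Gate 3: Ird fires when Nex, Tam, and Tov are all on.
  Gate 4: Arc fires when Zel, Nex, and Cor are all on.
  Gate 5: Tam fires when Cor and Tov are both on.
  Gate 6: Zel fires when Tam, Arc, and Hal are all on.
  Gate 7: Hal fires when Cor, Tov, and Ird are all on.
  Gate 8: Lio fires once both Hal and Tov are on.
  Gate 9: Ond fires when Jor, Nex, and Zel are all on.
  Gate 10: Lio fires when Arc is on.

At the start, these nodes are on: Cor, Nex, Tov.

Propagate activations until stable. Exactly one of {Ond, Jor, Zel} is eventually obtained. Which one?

Gate 5: Cor and Tov on → Tam on.
Nex, Tam, and Tov are on, so Ird fires (Gate 3).
Cor, Tov, and Ird are on, so Hal fires (Gate 7).
Hal and Tov are on, so Lio fires (Gate 8).
Gate 1: Cor and Lio on → Vor on.
Vor is on, so Jor fires (Gate 2).
Zel would need Tam, Arc, and Hal (Gate 6), but Arc never turns on. Ond would need Jor, Nex, and Zel (Gate 9), but Zel never turns on.

Jor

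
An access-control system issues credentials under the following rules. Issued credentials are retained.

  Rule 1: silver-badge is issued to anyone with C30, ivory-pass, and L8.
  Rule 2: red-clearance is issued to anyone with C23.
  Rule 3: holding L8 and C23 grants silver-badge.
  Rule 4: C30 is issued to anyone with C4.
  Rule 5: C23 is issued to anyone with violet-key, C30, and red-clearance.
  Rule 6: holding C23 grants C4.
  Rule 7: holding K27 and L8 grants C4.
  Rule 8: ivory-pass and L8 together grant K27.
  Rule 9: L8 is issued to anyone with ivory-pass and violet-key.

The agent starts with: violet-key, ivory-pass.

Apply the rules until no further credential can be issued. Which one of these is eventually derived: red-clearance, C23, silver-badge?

Holding ivory-pass and violet-key grants L8 (Rule 9).
Holding ivory-pass and L8 grants K27 (Rule 8).
Holding K27 and L8 grants C4 (Rule 7).
Holding C4 grants C30 (Rule 4).
Holding C30, ivory-pass, and L8 grants silver-badge (Rule 1).
C23 would need violet-key, C30, and red-clearance (Rule 5), but red-clearance is never granted. red-clearance would need C23 (Rule 2), but C23 is never granted.

silver-badge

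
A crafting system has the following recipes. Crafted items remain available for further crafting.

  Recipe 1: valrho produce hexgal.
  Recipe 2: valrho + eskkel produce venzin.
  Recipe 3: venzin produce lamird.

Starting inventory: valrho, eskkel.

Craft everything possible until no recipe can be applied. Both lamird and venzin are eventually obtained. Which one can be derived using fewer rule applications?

venzin: Using Recipe 2, valrho and eskkel make venzin. [1 rule application]
lamird: Using Recipe 2, valrho and eskkel make venzin. venzin → lamird (Recipe 3). [2 rule applications]
venzin needs fewer.

venzin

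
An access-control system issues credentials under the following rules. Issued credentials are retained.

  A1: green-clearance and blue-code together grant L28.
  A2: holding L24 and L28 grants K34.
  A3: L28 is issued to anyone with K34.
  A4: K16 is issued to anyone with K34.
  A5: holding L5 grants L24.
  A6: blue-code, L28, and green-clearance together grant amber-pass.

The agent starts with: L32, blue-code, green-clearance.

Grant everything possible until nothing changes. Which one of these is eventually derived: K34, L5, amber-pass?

Holding green-clearance and blue-code grants L28 (A1).
Holding blue-code, L28, and green-clearance grants amber-pass (A6).
K34 would need L24 and L28 (A2), but L24 is never granted. No rule produces L5, and it is not given.

amber-pass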